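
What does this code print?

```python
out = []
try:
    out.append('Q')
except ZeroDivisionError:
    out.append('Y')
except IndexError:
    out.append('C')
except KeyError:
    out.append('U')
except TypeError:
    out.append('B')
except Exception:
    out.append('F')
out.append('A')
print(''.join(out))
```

Execution trace: 'Q' (try body, no exception) → 'A' (after the try/except). Output: QA

Answer: QA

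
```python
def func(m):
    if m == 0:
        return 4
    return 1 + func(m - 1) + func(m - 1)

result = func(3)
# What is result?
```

func(m) = 1 + 2·func(m-1), func(0)=4. Closed form: (4+1)·2^3 - 1 = 39.

Answer: 39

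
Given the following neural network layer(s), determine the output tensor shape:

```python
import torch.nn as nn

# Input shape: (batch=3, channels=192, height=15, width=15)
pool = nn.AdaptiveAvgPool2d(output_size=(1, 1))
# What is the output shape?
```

Input: (3, 192, 15, 15) -> Output: (3, 192, 1, 1)

Answer: (3, 192, 1, 1)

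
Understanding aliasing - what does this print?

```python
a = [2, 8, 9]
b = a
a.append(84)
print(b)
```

Key concept: basic list aliasing.
Step by step:
`a = [2, 8, 9]` → a = [2, 8, 9]
`b = a` → b = [2, 8, 9] (same object as a)
`a.append(84)` → a = [2, 8, 9, 84] (same object as b); b = [2, 8, 9, 84] (same object as a)
`print(b)` → prints [2, 8, 9, 84]

Answer: [2, 8, 9, 84]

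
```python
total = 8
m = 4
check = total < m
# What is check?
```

Trace:
`total = 8` → total = 8
`m = 4` → m = 4
`check = total < m` → check = False
So check = False

Answer: False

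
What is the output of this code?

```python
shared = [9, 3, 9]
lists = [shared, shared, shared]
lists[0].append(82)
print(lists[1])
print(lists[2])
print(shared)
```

Key concept: list of same reference.
Step by step:
`shared = [9, 3, 9]` → shared = [9, 3, 9]
`lists = [shared, shared, shared]` → lists = [[9, 3, 9], [9, 3, 9], [9, 3, 9]]
`lists[0].append(82)` → shared = [9, 3, 9, 82]; lists = [[9, 3, 9, 82], [9, 3, 9, 82], [9, 3, 9, 82]]
`print(lists[1])` → prints [9, 3, 9, 82]
`print(lists[2])` → prints [9, 3, 9, 82]
`print(shared)` → prints [9, 3, 9, 82]

Answer:
[9, 3, 9, 82]
[9, 3, 9, 82]
[9, 3, 9, 82]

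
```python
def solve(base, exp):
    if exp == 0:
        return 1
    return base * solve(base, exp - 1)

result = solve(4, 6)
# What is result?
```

solve(4, 6) = 4 * 4 * 4 * 4 * 4 * 4 = 4096

Answer: 4096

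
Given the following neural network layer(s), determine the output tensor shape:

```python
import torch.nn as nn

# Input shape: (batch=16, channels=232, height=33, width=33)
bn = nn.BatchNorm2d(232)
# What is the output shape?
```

Input: (16, 232, 33, 33) -> Output: (16, 232, 33, 33)

Answer: (16, 232, 33, 33)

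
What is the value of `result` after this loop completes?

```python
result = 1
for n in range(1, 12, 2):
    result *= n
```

Product of 1, 3, 5, ... up to 11
`result` takes the values: 1 → 3 → 15 → 105 → 945 → 10395

Answer: 10395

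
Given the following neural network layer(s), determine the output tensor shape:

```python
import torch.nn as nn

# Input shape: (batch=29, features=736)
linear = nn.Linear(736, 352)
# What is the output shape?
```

Input: (29, 736) -> Output: (29, 352)

Answer: (29, 352)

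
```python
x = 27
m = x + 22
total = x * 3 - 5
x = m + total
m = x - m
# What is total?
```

Trace:
`x = 27` → x = 27
`m = x + 22` → m = 49
`total = x * 3 - 5` → total = 76
`x = m + total` → x = 125
`m = x - m` → m = 76
So total = 76

Answer: 76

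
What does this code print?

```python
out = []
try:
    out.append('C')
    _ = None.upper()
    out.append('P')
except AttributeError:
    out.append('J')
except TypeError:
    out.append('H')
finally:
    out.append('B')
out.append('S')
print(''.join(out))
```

Execution trace: 'C' (try body) → 'J' (except AttributeError) → 'B' (finally) → 'S' (after the try/except). Output: CJBS

Answer: CJBS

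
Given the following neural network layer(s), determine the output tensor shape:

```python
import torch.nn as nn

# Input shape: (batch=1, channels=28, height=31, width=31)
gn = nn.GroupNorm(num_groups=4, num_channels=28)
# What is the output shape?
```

Input: (1, 28, 31, 31) -> Output: (1, 28, 31, 31)

Answer: (1, 28, 31, 31)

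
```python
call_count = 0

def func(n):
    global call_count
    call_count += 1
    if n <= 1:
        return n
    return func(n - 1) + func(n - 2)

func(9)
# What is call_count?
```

Calls(n) = 1 + Calls(n-1) + Calls(n-2); Calls(0)=Calls(1)=1. For n=9 this gives 109.

Answer: 109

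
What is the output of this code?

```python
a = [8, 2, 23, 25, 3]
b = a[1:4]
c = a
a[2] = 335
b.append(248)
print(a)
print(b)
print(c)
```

Key concept: slice vs alias.
Step by step:
`a = [8, 2, 23, 25, 3]` → a = [8, 2, 23, 25, 3]
`b = a[1:4]` → b = [2, 23, 25]
`c = a` → c = [8, 2, 23, 25, 3] (same object as a)
`a[2] = 335` → a = [8, 2, 335, 25, 3] (same object as c); c = [8, 2, 335, 25, 3] (same object as a)
`b.append(248)` → b = [2, 23, 25, 248]
`print(a)` → prints [8, 2, 335, 25, 3]
`print(b)` → prints [2, 23, 25, 248]
`print(c)` → prints [8, 2, 335, 25, 3]

Answer:
[8, 2, 335, 25, 3]
[2, 23, 25, 248]
[8, 2, 335, 25, 3]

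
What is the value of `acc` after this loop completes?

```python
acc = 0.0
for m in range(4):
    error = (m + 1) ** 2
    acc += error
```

Sum of squared losses 1² + 2² + ... + 4²
`acc` takes the values: 0.0 → 1.0 → 5.0 → 14.0 → 30.0

Answer: 30.0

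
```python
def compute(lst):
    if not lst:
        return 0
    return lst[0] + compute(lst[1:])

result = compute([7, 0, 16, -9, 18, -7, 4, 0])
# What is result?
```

7 + 0 + 16 + (-9) + 18 + (-7) + 4 + 0 + 0 = 29

Answer: 29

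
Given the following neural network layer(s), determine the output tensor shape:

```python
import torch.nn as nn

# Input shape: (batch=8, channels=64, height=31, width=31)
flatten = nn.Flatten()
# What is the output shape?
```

Input: (8, 64, 31, 31) -> Output: (8, 61504)

Answer: (8, 61504)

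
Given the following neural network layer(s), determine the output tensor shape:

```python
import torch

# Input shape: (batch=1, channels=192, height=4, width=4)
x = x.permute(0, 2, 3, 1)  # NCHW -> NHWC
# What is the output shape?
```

Input: (1, 192, 4, 4) -> Output: (1, 4, 4, 192)

Answer: (1, 4, 4, 192)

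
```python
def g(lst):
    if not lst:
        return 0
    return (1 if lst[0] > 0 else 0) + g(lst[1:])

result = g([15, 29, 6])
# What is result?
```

Count of positive elements in [15, 29, 6] = 3

Answer: 3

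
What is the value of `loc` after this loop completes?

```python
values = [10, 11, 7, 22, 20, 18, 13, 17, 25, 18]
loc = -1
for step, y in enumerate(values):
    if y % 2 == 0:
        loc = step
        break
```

First even number index in [10, 11, 7, 22, 20, 18, 13, 17, 25, 18]
`loc` takes the values: -1 → 0

Answer: 0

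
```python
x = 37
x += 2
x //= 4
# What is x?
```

Trace:
`x = 37` → x = 37
`x += 2` → x = 39
`x //= 4` → x = 9
So x = 9

Answer: 9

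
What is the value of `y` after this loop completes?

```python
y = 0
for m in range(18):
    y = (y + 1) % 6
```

Increment mod 6, 18 times = 0
`y` takes the values: 0 → 1 → 2 → 3 → 4 → 5 → 0 → 1 → 2 → 3 → 4 → 5 → 0 → 1 → 2 → 3 → 4 → 5 → 0

Answer: 0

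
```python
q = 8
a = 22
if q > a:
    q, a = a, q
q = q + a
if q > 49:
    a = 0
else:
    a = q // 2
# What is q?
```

Trace:
`q = 8` → q = 8
`a = 22` → a = 22
`if q > a: ...` → q > a is False → no variable changes
`q = q + a` → q = 30
`if q > 49: ...` → q > 49 is False, take else branch → a = 15
So q = 30

Answer: 30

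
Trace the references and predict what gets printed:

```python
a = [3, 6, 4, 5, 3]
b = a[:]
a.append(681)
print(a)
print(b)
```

Key concept: slice [:] creates copy.
Step by step:
`a = [3, 6, 4, 5, 3]` → a = [3, 6, 4, 5, 3]
`b = a[:]` → b = [3, 6, 4, 5, 3]
`a.append(681)` → a = [3, 6, 4, 5, 3, 681]
`print(a)` → prints [3, 6, 4, 5, 3, 681]
`print(b)` → prints [3, 6, 4, 5, 3]

Answer:
[3, 6, 4, 5, 3, 681]
[3, 6, 4, 5, 3]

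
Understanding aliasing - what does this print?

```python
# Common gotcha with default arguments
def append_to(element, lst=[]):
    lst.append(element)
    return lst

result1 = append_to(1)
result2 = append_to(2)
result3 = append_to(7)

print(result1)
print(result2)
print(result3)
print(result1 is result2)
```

Key concept: mutable default argument gotcha.
Step by step:
`result1 = append_to(1)` → result1 = [1]
`result2 = append_to(2)` → result1 = [1, 2] (same object as result2); result2 = [1, 2] (same object as result1)
`result3 = append_to(7)` → result1 = [1, 2, 7] (same object as result2, result3); result2 = [1, 2, 7] (same object as result1, result3); result3 = [1, 2, 7] (same object as result1, result2)
`print(result1)` → prints [1, 2, 7]
`print(result2)` → prints [1, 2, 7]
`print(result3)` → prints [1, 2, 7]
`print(result1 is result2)` → prints True

Answer:
[1, 2, 7]
[1, 2, 7]
[1, 2, 7]
True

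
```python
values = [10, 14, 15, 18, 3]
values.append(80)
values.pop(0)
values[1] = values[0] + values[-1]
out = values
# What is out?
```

Trace:
`values = [10, 14, 15, 18, 3]` → values = [10, 14, 15, 18, 3]
`values.append(80)` → values = [10, 14, 15, 18, 3, 80]
`values.pop(0)` → values = [14, 15, 18, 3, 80]
`values[1] = values[0] + values[-1]` → values = [14, 94, 18, 3, 80]
`out = values` → out = [14, 94, 18, 3, 80]
So out = [14, 94, 18, 3, 80]

Answer: [14, 94, 18, 3, 80]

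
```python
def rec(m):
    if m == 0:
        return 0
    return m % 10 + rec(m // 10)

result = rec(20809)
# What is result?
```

Sum of digits of 20809: 9 + 0 + 8 + 0 + 2 = 19

Answer: 19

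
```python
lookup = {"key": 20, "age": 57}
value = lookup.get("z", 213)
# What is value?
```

Trace:
`lookup = {"key": 20, "age": 57}` → lookup = {'key': 20, 'age': 57}
`value = lookup.get("z", 213)` → value = 213
So value = 213

Answer: 213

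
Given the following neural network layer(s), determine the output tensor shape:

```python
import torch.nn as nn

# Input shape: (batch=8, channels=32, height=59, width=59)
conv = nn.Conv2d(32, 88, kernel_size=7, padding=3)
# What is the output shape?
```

Input: (8, 32, 59, 59) -> Output: (8, 88, 59, 59)

Answer: (8, 88, 59, 59)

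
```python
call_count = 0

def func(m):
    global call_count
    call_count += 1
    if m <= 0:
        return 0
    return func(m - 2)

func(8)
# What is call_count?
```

Linear recursion stepping by 2: 5 calls from m=8 down to ≤0.

Answer: 5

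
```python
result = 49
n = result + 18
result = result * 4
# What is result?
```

Trace:
`result = 49` → result = 49
`n = result + 18` → n = 67
`result = result * 4` → result = 196
So result = 196

Answer: 196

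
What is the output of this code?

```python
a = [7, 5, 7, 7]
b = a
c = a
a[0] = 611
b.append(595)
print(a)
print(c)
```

Key concept: multiple aliases.
Step by step:
`a = [7, 5, 7, 7]` → a = [7, 5, 7, 7]
`b = a` → b = [7, 5, 7, 7] (same object as a)
`c = a` → c = [7, 5, 7, 7] (same object as a, b)
`a[0] = 611` → a = [611, 5, 7, 7] (same object as b, c); b = [611, 5, 7, 7] (same object as a, c); c = [611, 5, 7, 7] (same object as a, b)
`b.append(595)` → a = [611, 5, 7, 7, 595] (same object as b, c); b = [611, 5, 7, 7, 595] (same object as a, c); c = [611, 5, 7, 7, 595] (same object as a, b)
`print(a)` → prints [611, 5, 7, 7, 595]
`print(c)` → prints [611, 5, 7, 7, 595]

Answer:
[611, 5, 7, 7, 595]
[611, 5, 7, 7, 595]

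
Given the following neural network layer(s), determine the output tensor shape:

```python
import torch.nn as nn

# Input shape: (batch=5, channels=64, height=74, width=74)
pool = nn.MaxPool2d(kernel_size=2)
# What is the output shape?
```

Input: (5, 64, 74, 74) -> Output: (5, 64, 37, 37)

Answer: (5, 64, 37, 37)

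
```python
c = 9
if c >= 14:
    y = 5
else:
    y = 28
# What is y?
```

Trace:
`c = 9` → c = 9
`if c >= 14: ...` → c >= 14 is False, take else branch → y = 28
So y = 28

Answer: 28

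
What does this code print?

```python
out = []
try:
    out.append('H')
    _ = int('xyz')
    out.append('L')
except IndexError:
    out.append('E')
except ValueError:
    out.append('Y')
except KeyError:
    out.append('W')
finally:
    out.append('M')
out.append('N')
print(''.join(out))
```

Execution trace: 'H' (try body) → 'Y' (except ValueError) → 'M' (finally) → 'N' (after the try/except). Output: HYMN

Answer: HYMN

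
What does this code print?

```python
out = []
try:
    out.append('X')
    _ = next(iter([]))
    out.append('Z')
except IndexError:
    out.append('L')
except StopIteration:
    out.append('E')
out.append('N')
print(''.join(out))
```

Execution trace: 'X' (try body) → 'E' (except StopIteration) → 'N' (after the try/except). Output: XEN

Answer: XEN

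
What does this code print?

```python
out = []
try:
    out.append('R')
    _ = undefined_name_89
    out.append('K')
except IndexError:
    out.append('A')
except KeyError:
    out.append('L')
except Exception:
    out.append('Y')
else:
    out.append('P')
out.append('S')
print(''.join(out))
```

Execution trace: 'R' (try body) → 'Y' (except Exception) → 'S' (after the try/except). Output: RYS

Answer: RYS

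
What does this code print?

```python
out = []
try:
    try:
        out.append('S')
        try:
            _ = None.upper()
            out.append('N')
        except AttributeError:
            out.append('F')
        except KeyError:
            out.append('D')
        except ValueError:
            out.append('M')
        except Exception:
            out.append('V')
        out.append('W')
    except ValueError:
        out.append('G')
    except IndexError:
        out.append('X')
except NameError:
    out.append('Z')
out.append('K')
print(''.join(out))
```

Execution trace: 'S' (try body) → 'F' (inner except AttributeError) → 'W' (try body, no exception) → 'K' (after the try/except). Output: SFWK

Answer: SFWK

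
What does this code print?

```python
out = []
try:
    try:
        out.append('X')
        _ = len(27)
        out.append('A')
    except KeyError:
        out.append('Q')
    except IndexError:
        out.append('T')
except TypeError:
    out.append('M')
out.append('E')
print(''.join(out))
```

Execution trace: 'X' (try body) → 'M' (outer except TypeError) → 'E' (after the try/except). Output: XME

Answer: XME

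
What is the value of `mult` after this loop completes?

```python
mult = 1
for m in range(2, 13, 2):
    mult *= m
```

Product of even numbers 2 to 12
`mult` takes the values: 1 → 2 → 8 → 48 → 384 → 3840 → 46080

Answer: 46080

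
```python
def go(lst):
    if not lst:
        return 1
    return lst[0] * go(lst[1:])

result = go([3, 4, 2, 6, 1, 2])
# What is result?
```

Product over [3, 4, 2, 6, 1, 2] = 3 * 4 * 2 * 6 * 1 * 2 = 288

Answer: 288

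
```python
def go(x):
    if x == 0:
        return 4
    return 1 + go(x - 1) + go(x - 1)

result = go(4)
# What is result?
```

go(x) = 1 + 2·go(x-1), go(0)=4. Closed form: (4+1)·2^4 - 1 = 79.

Answer: 79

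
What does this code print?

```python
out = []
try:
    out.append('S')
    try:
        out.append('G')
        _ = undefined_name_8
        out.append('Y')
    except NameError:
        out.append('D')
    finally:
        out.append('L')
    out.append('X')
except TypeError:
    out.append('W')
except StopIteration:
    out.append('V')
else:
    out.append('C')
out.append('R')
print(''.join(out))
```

Execution trace: 'S' (try body) → 'G' (inner try body) → 'D' (inner except NameError) → 'L' (inner finally) → 'X' (try body, no exception) → 'C' (else) → 'R' (after the try/except). Output: SGDLXCR

Answer: SGDLXCR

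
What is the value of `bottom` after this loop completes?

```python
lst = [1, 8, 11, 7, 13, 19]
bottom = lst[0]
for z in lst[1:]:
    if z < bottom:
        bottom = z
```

Minimum of [1, 8, 11, 7, 13, 19]
`bottom` takes the values: 1

Answer: 1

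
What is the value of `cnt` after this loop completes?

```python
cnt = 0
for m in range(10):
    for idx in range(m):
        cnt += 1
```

Triangle number: 0+1+2+...+9
`cnt` takes the values: 0 → 1 → 2 → 3 → 4 → 5 → 6 → 7 → 8 → 9 → 10 → 11 → 12 → 13 → 14 → 15 → 16 → 17 → 18 → 19 → 20 → 21 → 22 → 23 → 24 → 25 → 26 → 27 → 28 → 29 → … → 41 → 42 → 43 → 44 → 45

Answer: 45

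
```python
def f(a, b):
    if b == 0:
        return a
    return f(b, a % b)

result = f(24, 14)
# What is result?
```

f(24, 14) -> f(14, 10) -> f(10, 4) -> f(4, 2) -> f(2, 0) -> 2

Answer: 2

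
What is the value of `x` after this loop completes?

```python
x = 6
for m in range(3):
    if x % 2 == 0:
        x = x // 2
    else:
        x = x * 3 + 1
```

Collatz-style transformation from 6
`x` takes the values: 6 → 3 → 10 → 5

Answer: 5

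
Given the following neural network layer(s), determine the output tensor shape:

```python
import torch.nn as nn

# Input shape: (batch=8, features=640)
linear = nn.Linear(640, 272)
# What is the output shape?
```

Input: (8, 640) -> Output: (8, 272)

Answer: (8, 272)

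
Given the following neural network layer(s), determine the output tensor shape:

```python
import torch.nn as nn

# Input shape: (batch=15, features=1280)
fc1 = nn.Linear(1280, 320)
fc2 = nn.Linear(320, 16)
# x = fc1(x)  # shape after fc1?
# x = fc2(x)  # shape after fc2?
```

Input: (15, 1280) -> after fc1: (15, 320) -> Output: (15, 16)

Answer: (15, 16)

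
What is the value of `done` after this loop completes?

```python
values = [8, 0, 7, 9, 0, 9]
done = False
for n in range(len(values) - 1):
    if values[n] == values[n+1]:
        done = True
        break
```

Check consecutive duplicates in [8, 0, 7, 9, 0, 9]
`done` takes the values: False

Answer: False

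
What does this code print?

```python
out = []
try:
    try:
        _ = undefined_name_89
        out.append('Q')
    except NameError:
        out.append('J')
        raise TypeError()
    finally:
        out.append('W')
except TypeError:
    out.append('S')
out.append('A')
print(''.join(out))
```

Execution trace: 'J' (inner except NameError) → 'W' (inner finally) → 'S' (outer except TypeError) → 'A' (after the try/except). Output: JWSA

Answer: JWSA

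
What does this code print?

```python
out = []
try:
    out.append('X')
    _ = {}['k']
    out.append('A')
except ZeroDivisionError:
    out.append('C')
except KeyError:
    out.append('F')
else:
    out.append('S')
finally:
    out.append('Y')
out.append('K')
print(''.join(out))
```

Execution trace: 'X' (try body) → 'F' (except KeyError) → 'Y' (finally) → 'K' (after the try/except). Output: XFYK

Answer: XFYK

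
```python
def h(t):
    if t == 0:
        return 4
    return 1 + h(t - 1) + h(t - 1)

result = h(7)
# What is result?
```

h(t) = 1 + 2·h(t-1), h(0)=4. Closed form: (4+1)·2^7 - 1 = 639.

Answer: 639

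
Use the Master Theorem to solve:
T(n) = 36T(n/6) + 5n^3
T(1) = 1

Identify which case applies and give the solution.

a=36, b=6, f(n)=5n^3. log_6(36) = 2. Since c=3 > 2 and the regularity condition holds (36(n/6)^3 = (36/6^3)n^3 with 36/6^3 < 1), Case 3 applies: T(n) = Θ(f(n)) = O(n^3).

Answer: O(n^3) - Case 3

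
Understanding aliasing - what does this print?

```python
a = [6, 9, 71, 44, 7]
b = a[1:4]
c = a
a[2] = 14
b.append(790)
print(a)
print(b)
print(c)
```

Key concept: slice vs alias.
Step by step:
`a = [6, 9, 71, 44, 7]` → a = [6, 9, 71, 44, 7]
`b = a[1:4]` → b = [9, 71, 44]
`c = a` → c = [6, 9, 71, 44, 7] (same object as a)
`a[2] = 14` → a = [6, 9, 14, 44, 7] (same object as c); c = [6, 9, 14, 44, 7] (same object as a)
`b.append(790)` → b = [9, 71, 44, 790]
`print(a)` → prints [6, 9, 14, 44, 7]
`print(b)` → prints [9, 71, 44, 790]
`print(c)` → prints [6, 9, 14, 44, 7]

Answer:
[6, 9, 14, 44, 7]
[9, 71, 44, 790]
[6, 9, 14, 44, 7]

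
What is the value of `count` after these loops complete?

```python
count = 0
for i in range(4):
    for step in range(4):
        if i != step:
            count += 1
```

4² - 4 (exclude diagonal)
`count` takes the values: 0 → 1 → 2 → 3 → 4 → 5 → 6 → 7 → 8 → 9 → 10 → 11 → 12

Answer: 12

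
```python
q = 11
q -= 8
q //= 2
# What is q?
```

Trace:
`q = 11` → q = 11
`q -= 8` → q = 3
`q //= 2` → q = 1
So q = 1

Answer: 1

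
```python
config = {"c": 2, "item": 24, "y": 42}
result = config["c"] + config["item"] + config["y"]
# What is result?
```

Trace:
`config = {"c": 2, "item": 24, "y": 42}` → config = {'c': 2, 'item': 24, 'y': 42}
`result = config["c"] + config["item"] + config["y"]` → result = 68
So result = 68

Answer: 68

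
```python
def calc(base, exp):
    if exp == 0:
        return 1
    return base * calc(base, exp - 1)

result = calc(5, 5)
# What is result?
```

calc(5, 5) = 5 * 5 * 5 * 5 * 5 = 3125

Answer: 3125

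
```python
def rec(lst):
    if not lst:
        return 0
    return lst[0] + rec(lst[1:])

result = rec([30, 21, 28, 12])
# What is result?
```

30 + 21 + 28 + 12 + 0 = 91

Answer: 91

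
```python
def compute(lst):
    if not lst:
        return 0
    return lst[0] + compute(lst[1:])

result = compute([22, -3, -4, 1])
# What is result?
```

22 + (-3) + (-4) + 1 + 0 = 16

Answer: 16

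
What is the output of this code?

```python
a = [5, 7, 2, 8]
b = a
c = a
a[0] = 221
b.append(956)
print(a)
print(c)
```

Key concept: multiple aliases.
Step by step:
`a = [5, 7, 2, 8]` → a = [5, 7, 2, 8]
`b = a` → b = [5, 7, 2, 8] (same object as a)
`c = a` → c = [5, 7, 2, 8] (same object as a, b)
`a[0] = 221` → a = [221, 7, 2, 8] (same object as b, c); b = [221, 7, 2, 8] (same object as a, c); c = [221, 7, 2, 8] (same object as a, b)
`b.append(956)` → a = [221, 7, 2, 8, 956] (same object as b, c); b = [221, 7, 2, 8, 956] (same object as a, c); c = [221, 7, 2, 8, 956] (same object as a, b)
`print(a)` → prints [221, 7, 2, 8, 956]
`print(c)` → prints [221, 7, 2, 8, 956]

Answer:
[221, 7, 2, 8, 956]
[221, 7, 2, 8, 956]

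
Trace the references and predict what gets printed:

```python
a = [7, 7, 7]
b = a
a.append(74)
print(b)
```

Key concept: basic list aliasing.
Step by step:
`a = [7, 7, 7]` → a = [7, 7, 7]
`b = a` → b = [7, 7, 7] (same object as a)
`a.append(74)` → a = [7, 7, 7, 74] (same object as b); b = [7, 7, 7, 74] (same object as a)
`print(b)` → prints [7, 7, 7, 74]

Answer: [7, 7, 7, 74]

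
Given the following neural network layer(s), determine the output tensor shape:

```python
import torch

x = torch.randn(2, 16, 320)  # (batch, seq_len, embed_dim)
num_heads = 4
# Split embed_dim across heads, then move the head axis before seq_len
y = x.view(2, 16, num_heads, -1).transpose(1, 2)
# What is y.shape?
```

Input: (2, 16, 320) -> head_dim = 320 // 4 = 80; after view: (2, 16, 4, 80) -> after transpose(1, 2): (2, 4, 16, 80) -> Output: (2, 4, 16, 80)

Answer: (2, 4, 16, 80)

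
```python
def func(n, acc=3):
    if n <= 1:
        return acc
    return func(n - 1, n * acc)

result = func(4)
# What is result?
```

Accumulator trace (n, acc): (4, 3) -> (3, 12) -> (2, 36) -> (1, 72) -> return 72

Answer: 72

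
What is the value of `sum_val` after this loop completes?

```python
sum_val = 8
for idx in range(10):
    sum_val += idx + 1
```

Start at 8, add 1 to 10 = 63
`sum_val` takes the values: 8 → 9 → 11 → 14 → 18 → 23 → 29 → 36 → 44 → 53 → 63

Answer: 63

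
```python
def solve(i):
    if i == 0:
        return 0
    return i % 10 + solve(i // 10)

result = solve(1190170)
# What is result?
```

Sum of digits of 1190170: 0 + 7 + 1 + 0 + 9 + 1 + 1 = 19

Answer: 19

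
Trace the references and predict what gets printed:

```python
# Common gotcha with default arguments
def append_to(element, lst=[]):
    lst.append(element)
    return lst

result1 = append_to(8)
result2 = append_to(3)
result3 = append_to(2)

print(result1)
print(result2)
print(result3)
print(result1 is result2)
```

Key concept: mutable default argument gotcha.
Step by step:
`result1 = append_to(8)` → result1 = [8]
`result2 = append_to(3)` → result1 = [8, 3] (same object as result2); result2 = [8, 3] (same object as result1)
`result3 = append_to(2)` → result1 = [8, 3, 2] (same object as result2, result3); result2 = [8, 3, 2] (same object as result1, result3); result3 = [8, 3, 2] (same object as result1, result2)
`print(result1)` → prints [8, 3, 2]
`print(result2)` → prints [8, 3, 2]
`print(result3)` → prints [8, 3, 2]
`print(result1 is result2)` → prints True

Answer:
[8, 3, 2]
[8, 3, 2]
[8, 3, 2]
True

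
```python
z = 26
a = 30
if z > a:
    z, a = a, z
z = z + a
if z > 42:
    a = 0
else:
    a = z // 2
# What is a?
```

Trace:
`z = 26` → z = 26
`a = 30` → a = 30
`if z > a: ...` → z > a is False → no variable changes
`z = z + a` → z = 56
`if z > 42: ...` → z > 42 is True → a = 0
So a = 0

Answer: 0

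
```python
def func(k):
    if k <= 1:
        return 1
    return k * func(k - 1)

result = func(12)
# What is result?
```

func(12) = 12 * 11 * 10 * 9 * 8 * 7 * 6 * 5 * 4 * 3 * 2 * 1 = 479001600

Answer: 479001600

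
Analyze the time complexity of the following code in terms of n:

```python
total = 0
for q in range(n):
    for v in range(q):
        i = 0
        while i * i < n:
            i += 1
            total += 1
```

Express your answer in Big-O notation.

Each loop level contributes: n × n × √n. Multiplying the contributions gives O(n^2√n).

Answer: O(n^2√n)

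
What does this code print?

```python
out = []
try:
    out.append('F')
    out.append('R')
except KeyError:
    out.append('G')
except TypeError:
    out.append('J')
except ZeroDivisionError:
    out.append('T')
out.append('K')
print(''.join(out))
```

Execution trace: 'F' (try body) → 'R' (try body, no exception) → 'K' (after the try/except). Output: FRK

Answer: FRK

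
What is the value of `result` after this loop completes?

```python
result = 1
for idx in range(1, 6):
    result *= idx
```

5! = 120
`result` takes the values: 1 → 2 → 6 → 24 → 120

Answer: 120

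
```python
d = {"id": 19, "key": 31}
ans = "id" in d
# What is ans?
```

Trace:
`d = {"id": 19, "key": 31}` → d = {'id': 19, 'key': 31}
`ans = "id" in d` → ans = True
So ans = True

Answer: True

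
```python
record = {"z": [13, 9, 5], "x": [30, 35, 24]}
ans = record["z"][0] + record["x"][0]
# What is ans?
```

Trace:
`record = {"z": [13, 9, 5], "x": [30, 35, 24]}` → record = {'z': [13, 9, 5], 'x': [30, 35, 24]}
`ans = record["z"][0] + record["x"][0]` → ans = 43
So ans = 43

Answer: 43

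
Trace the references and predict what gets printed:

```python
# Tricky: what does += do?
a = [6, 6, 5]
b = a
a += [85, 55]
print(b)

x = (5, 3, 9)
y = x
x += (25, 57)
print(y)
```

Key concept: += behavior differs for mutable vs immutable.
Step by step:
`a = [6, 6, 5]` → a = [6, 6, 5]
`b = a` → b = [6, 6, 5] (same object as a)
`a += [85, 55]` → a = [6, 6, 5, 85, 55] (same object as b); b = [6, 6, 5, 85, 55] (same object as a)
`print(b)` → prints [6, 6, 5, 85, 55]
`x = (5, 3, 9)` → x = (5, 3, 9)
`y = x` → y = (5, 3, 9)
`x += (25, 57)` → x = (5, 3, 9, 25, 57)
`print(y)` → prints (5, 3, 9)

Answer:
[6, 6, 5, 85, 55]
(5, 3, 9)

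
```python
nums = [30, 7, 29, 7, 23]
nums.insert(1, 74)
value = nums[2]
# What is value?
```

Trace:
`nums = [30, 7, 29, 7, 23]` → nums = [30, 7, 29, 7, 23]
`nums.insert(1, 74)` → nums = [30, 74, 7, 29, 7, 23]
`value = nums[2]` → value = 7
So value = 7

Answer: 7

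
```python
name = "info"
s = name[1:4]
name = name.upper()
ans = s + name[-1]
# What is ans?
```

Trace:
`name = "info"` → name = 'info'
`s = name[1:4]` → s = 'nfo'
`name = name.upper()` → name = 'INFO'
`ans = s + name[-1]` → ans = 'nfoO'
So ans = 'nfoO'

Answer: 'nfoO'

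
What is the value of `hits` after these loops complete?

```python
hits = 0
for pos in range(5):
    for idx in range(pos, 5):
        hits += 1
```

Upper triangle: 5 + 4 + ... + 1
`hits` takes the values: 0 → 1 → 2 → 3 → 4 → 5 → 6 → 7 → 8 → 9 → 10 → 11 → 12 → 13 → 14 → 15

Answer: 15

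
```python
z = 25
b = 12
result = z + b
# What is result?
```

Trace:
`z = 25` → z = 25
`b = 12` → b = 12
`result = z + b` → result = 37
So result = 37

Answer: 37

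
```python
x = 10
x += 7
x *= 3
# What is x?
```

Trace:
`x = 10` → x = 10
`x += 7` → x = 17
`x *= 3` → x = 51
So x = 51

Answer: 51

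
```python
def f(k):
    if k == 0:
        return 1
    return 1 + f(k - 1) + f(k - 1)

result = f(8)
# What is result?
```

f(k) = 1 + 2·f(k-1), f(0)=1. Closed form: (1+1)·2^8 - 1 = 511.

Answer: 511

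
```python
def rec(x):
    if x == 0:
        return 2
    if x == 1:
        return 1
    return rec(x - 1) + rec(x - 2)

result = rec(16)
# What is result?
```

Build up from base cases: rec(0)=2, rec(1)=1, rec(2)=3, rec(3)=4, rec(4)=7, rec(5)=11, rec(6)=18, ..., rec(16)=2207

Answer: 2207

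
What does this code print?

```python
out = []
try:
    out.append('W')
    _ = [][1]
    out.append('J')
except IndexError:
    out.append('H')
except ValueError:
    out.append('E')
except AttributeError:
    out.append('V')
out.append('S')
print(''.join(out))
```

Execution trace: 'W' (try body) → 'H' (except IndexError) → 'S' (after the try/except). Output: WHS

Answer: WHS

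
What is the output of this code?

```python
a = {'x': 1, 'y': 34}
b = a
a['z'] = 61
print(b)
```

Key concept: dict aliasing.
Step by step:
`a = {'x': 1, 'y': 34}` → a = {'x': 1, 'y': 34}
`b = a` → b = {'x': 1, 'y': 34} (same object as a)
`a['z'] = 61` → a = {'x': 1, 'y': 34, 'z': 61} (same object as b); b = {'x': 1, 'y': 34, 'z': 61} (same object as a)
`print(b)` → prints {'x': 1, 'y': 34, 'z': 61}

Answer: {'x': 1, 'y': 34, 'z': 61}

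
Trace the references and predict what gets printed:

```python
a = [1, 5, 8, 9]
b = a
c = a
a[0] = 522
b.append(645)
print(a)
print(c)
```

Key concept: multiple aliases.
Step by step:
`a = [1, 5, 8, 9]` → a = [1, 5, 8, 9]
`b = a` → b = [1, 5, 8, 9] (same object as a)
`c = a` → c = [1, 5, 8, 9] (same object as a, b)
`a[0] = 522` → a = [522, 5, 8, 9] (same object as b, c); b = [522, 5, 8, 9] (same object as a, c); c = [522, 5, 8, 9] (same object as a, b)
`b.append(645)` → a = [522, 5, 8, 9, 645] (same object as b, c); b = [522, 5, 8, 9, 645] (same object as a, c); c = [522, 5, 8, 9, 645] (same object as a, b)
`print(a)` → prints [522, 5, 8, 9, 645]
`print(c)` → prints [522, 5, 8, 9, 645]

Answer:
[522, 5, 8, 9, 645]
[522, 5, 8, 9, 645]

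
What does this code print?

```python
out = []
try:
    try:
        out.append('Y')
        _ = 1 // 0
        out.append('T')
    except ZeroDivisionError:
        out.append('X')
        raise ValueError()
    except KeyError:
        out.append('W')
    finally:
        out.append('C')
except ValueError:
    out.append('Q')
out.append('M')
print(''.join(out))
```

Execution trace: 'Y' (try body) → 'X' (except ZeroDivisionError) → 'C' (finally) → 'Q' (outer except ValueError) → 'M' (after the try/except). Output: YXCQM

Answer: YXCQM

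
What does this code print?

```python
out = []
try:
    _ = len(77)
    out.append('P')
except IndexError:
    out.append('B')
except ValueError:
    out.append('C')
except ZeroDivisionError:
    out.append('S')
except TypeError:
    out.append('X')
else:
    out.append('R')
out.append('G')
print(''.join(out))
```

Execution trace: 'X' (except TypeError) → 'G' (after the try/except). Output: XG

Answer: XG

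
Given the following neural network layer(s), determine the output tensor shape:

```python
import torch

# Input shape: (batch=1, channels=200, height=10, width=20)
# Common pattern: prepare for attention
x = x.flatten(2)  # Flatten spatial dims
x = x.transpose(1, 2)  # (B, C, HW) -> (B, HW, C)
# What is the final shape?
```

Input: (1, 200, 10, 20) -> after flatten(2): (1, 200, 200) -> Output: (1, 200, 200)

Answer: (1, 200, 200)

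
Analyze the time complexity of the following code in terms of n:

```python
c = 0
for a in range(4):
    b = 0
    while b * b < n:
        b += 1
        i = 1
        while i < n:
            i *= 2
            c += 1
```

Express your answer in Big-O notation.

Each loop level contributes: 1 × √n × log n. Multiplying the contributions gives O(√n log n).

Answer: O(√n log n)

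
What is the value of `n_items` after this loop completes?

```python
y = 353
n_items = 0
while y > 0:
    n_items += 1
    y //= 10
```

Count digits by repeated division by 10
`n_items` takes the values: 0 → 1 → 2 → 3

Answer: 3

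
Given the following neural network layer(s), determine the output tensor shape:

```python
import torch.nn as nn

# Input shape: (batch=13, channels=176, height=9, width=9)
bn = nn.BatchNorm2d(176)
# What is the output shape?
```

Input: (13, 176, 9, 9) -> Output: (13, 176, 9, 9)

Answer: (13, 176, 9, 9)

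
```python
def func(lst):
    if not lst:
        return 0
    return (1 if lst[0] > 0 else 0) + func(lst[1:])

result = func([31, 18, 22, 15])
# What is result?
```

Count of positive elements in [31, 18, 22, 15] = 4

Answer: 4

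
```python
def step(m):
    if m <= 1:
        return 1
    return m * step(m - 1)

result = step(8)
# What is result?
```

step(8) = 8 * 7 * 6 * 5 * 4 * 3 * 2 * 1 = 40320

Answer: 40320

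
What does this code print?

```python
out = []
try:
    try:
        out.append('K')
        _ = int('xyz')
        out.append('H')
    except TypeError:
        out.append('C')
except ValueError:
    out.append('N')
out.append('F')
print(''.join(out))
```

Execution trace: 'K' (try body) → 'N' (outer except ValueError) → 'F' (after the try/except). Output: KNF

Answer: KNF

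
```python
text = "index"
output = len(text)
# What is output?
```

Trace:
`text = "index"` → text = 'index'
`output = len(text)` → output = 5
So output = 5

Answer: 5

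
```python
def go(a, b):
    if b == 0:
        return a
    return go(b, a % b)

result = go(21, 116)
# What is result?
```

go(21, 116) -> go(116, 21) -> go(21, 11) -> go(11, 10) -> go(10, 1) -> go(1, 0) -> 1

Answer: 1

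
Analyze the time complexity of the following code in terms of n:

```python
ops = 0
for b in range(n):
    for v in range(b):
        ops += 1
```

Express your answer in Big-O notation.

Each loop level contributes: n × n. Multiplying the contributions gives O(n^2).

Answer: O(n^2)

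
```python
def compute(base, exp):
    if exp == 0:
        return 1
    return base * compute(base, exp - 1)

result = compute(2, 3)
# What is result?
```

compute(2, 3) = 2 * 2 * 2 = 8

Answer: 8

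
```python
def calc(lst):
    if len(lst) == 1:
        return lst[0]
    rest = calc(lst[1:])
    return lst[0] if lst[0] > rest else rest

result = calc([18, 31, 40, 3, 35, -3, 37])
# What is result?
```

Recursive max over [18, 31, 40, 3, 35, -3, 37] = 40

Answer: 40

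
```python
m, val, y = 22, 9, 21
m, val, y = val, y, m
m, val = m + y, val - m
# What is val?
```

Trace:
`m, val, y = 22, 9, 21` → m = 22; val = 9; y = 21
`m, val, y = val, y, m` → m = 9; val = 21; y = 22
`m, val = m + y, val - m` → m = 31; val = 12
So val = 12

Answer: 12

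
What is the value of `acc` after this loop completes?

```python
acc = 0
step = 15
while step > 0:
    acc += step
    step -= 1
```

Sum 15 down to 1
`acc` takes the values: 0 → 15 → 29 → 42 → 54 → 65 → 75 → 84 → 92 → 99 → 105 → 110 → 114 → 117 → 119 → 120

Answer: 120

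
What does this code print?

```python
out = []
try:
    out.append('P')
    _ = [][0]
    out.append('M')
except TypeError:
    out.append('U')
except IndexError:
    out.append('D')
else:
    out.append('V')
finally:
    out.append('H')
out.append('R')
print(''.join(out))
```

Execution trace: 'P' (try body) → 'D' (except IndexError) → 'H' (finally) → 'R' (after the try/except). Output: PDHR

Answer: PDHR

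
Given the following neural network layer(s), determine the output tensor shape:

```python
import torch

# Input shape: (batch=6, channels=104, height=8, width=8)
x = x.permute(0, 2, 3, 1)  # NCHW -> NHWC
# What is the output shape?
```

Input: (6, 104, 8, 8) -> Output: (6, 8, 8, 104)

Answer: (6, 8, 8, 104)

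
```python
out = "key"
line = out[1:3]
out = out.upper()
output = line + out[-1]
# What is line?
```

Trace:
`out = "key"` → out = 'key'
`line = out[1:3]` → line = 'ey'
`out = out.upper()` → out = 'KEY'
`output = line + out[-1]` → output = 'eyY'
So line = 'ey'

Answer: 'ey'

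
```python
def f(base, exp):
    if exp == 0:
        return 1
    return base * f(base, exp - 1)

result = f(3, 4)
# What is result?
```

f(3, 4) = 3 * 3 * 3 * 3 = 81

Answer: 81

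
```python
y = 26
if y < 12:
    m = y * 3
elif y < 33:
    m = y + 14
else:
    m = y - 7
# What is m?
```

Trace:
`y = 26` → y = 26
`if y < 12: ...` → y < 12 is False, y < 33 is True → m = 40
So m = 40

Answer: 40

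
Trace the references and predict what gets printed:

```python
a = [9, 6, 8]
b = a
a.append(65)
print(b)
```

Key concept: basic list aliasing.
Step by step:
`a = [9, 6, 8]` → a = [9, 6, 8]
`b = a` → b = [9, 6, 8] (same object as a)
`a.append(65)` → a = [9, 6, 8, 65] (same object as b); b = [9, 6, 8, 65] (same object as a)
`print(b)` → prints [9, 6, 8, 65]

Answer: [9, 6, 8, 65]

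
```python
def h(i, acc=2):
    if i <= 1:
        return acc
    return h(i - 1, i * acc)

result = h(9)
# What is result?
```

Accumulator trace (n, acc): (9, 2) -> (8, 18) -> (7, 144) -> (6, 1008) -> (5, 6048) -> (4, 30240) -> (3, 120960) -> (2, 362880) -> (1, 725760) -> return 725760

Answer: 725760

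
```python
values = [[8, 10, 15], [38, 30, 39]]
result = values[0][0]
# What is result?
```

Trace:
`values = [[8, 10, 15], [38, 30, 39]]` → values = [[8, 10, 15], [38, 30, 39]]
`result = values[0][0]` → result = 8
So result = 8

Answer: 8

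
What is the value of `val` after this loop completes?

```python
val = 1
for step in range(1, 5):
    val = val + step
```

Start at 1, add 1 through 4
`val` takes the values: 1 → 2 → 4 → 7 → 11

Answer: 11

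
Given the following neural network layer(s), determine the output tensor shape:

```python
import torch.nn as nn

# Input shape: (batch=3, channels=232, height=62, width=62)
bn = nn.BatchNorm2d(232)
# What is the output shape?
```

Input: (3, 232, 62, 62) -> Output: (3, 232, 62, 62)

Answer: (3, 232, 62, 62)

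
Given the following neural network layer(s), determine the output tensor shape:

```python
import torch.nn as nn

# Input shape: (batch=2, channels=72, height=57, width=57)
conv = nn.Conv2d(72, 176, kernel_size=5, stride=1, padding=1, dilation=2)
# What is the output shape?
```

Input: (2, 72, 57, 57) -> Output: (2, 176, 51, 51)

Answer: (2, 176, 51, 51)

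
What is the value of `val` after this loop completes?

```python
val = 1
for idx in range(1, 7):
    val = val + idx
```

Start at 1, add 1 through 6
`val` takes the values: 1 → 2 → 4 → 7 → 11 → 16 → 22

Answer: 22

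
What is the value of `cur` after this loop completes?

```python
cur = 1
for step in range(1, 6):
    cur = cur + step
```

Start at 1, add 1 through 5
`cur` takes the values: 1 → 2 → 4 → 7 → 11 → 16

Answer: 16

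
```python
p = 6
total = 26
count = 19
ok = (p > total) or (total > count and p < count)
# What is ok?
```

Trace:
`p = 6` → p = 6
`total = 26` → total = 26
`count = 19` → count = 19
`ok = (p > total) or (total > count and p < count)` → ok = True
So ok = True

Answer: True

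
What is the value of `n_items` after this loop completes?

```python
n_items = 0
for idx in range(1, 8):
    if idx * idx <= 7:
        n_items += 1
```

Count numbers where idx² ≤ 7
`n_items` takes the values: 0 → 1 → 2

Answer: 2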